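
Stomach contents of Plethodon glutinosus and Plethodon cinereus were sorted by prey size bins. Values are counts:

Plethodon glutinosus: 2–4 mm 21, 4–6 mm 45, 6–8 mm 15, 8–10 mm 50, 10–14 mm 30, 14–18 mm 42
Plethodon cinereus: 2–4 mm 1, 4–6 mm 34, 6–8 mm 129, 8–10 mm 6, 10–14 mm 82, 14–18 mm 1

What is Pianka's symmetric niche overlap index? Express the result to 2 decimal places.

Proportions for Plethodon glutinosus (n=203): 21/203=0.1034, 45/203=0.2217, 15/203=0.0739, 50/203=0.2463, 30/203=0.1478, 42/203=0.2069
Proportions for Plethodon cinereus (n=253): 1/253=0.0040, 34/253=0.1344, 129/253=0.5099, 6/253=0.0237, 82/253=0.3241, 1/253=0.0040
Σ p₁ᵢp₂ᵢ = 0.000414 + 0.029796 + 0.037682 + 0.005837 + 0.047902 + 0.000828 = 0.122459
Σp_1ᵢ² = 0.1034² + 0.2217² + 0.0739² + 0.2463² + 0.1478² + 0.2069² = 0.010692 + 0.049151 + 0.005461 + 0.060664 + 0.021845 + 0.042808 = 0.190621
Σp_2ᵢ² = 0.0040² + 0.1344² + 0.5099² + 0.0237² + 0.3241² + 0.0040² = 0.000016 + 0.018063 + 0.259998 + 0.000562 + 0.105041 + 0.000016 = 0.383696
O = 0.122459 / √(0.190621 × 0.383696) = 0.122459 / 0.2704450 = 0.4528

0.45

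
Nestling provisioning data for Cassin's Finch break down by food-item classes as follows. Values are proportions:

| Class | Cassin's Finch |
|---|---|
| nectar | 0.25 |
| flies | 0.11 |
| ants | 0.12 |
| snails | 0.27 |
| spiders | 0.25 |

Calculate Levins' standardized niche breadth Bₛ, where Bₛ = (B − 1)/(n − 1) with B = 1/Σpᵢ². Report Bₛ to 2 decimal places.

Σpᵢ² = 0.25² + 0.11² + 0.12² + 0.27² + 0.25² = 0.0625 + 0.0121 + 0.0144 + 0.0729 + 0.0625 = 0.2244
B = 1 / 0.2244 = 4.4563
Bₛ = (B − 1)/(n − 1) = (4.4563 − 1)/(5 − 1) = 3.4563/4 = 0.8641

0.86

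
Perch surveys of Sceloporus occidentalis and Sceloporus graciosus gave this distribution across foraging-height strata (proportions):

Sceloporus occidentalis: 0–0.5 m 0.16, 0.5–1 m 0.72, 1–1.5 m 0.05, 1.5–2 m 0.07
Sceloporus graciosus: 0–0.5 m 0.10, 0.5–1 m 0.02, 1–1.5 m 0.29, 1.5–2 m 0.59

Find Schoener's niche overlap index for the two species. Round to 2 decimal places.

0.24

Σ|p₁ᵢ − p₂ᵢ| = 0.06 + 0.70 + 0.24 + 0.52 = 1.52
D = 1 − ½ × 1.52 = 1 − 0.760 = 0.2400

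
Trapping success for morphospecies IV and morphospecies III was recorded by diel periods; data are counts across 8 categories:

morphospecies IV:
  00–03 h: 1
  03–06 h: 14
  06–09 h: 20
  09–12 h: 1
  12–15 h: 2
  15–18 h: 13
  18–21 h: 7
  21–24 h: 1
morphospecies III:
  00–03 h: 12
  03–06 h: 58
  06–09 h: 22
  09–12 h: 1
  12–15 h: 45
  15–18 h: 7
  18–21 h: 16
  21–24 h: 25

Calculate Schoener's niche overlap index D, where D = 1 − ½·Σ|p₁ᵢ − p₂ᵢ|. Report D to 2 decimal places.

0.55

Proportions for morphospecies IV (n=59): 1/59=0.0169, 14/59=0.2373, 20/59=0.3390, 1/59=0.0169, 2/59=0.0339, 13/59=0.2203, 7/59=0.1186, 1/59=0.0169
Proportions for morphospecies III (n=186): 12/186=0.0645, 58/186=0.3118, 22/186=0.1183, 1/186=0.0054, 45/186=0.2419, 7/186=0.0376, 16/186=0.0860, 25/186=0.1344
Σ|p₁ᵢ − p₂ᵢ| = 0.0476 + 0.0745 + 0.2207 + 0.0115 + 0.2080 + 0.1827 + 0.0326 + 0.1175 = 0.8951
D = 1 − ½ × 0.8951 = 1 − 0.44755 = 0.55245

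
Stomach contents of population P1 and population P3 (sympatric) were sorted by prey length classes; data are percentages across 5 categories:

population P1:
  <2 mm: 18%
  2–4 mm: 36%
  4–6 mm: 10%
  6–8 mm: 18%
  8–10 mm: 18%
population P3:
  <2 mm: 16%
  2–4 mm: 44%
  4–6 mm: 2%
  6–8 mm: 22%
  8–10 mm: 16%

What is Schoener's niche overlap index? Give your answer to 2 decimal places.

0.88

Convert percentages to proportions (divide by 100).
Σ|p₁ᵢ − p₂ᵢ| = 0.02 + 0.08 + 0.08 + 0.04 + 0.02 = 0.24
D = 1 − ½ × 0.24 = 1 − 0.120 = 0.8800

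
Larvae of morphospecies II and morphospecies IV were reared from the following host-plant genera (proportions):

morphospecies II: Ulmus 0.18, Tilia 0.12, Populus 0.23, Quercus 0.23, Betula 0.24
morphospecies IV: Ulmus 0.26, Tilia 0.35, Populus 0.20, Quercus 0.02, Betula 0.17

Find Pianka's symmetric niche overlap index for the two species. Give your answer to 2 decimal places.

Σ p₁ᵢp₂ᵢ = 0.0468 + 0.0420 + 0.0460 + 0.0046 + 0.0408 = 0.1802
Σp_1ᵢ² = 0.18² + 0.12² + 0.23² + 0.23² + 0.24² = 0.0324 + 0.0144 + 0.0529 + 0.0529 + 0.0576 = 0.2102
Σp_2ᵢ² = 0.26² + 0.35² + 0.20² + 0.02² + 0.17² = 0.0676 + 0.1225 + 0.0400 + 0.0004 + 0.0289 = 0.2594
O = 0.1802 / √(0.2102 × 0.2594) = 0.1802 / 0.23351 = 0.7717

0.77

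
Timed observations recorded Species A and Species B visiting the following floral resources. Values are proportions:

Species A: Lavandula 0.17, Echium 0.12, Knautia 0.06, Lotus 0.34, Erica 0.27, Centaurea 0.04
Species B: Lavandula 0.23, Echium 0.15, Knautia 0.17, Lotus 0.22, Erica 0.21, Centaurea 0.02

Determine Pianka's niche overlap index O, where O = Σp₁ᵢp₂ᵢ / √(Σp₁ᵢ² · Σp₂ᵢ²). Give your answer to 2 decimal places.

Σ p₁ᵢp₂ᵢ = 0.0391 + 0.0180 + 0.0102 + 0.0748 + 0.0567 + 0.0008 = 0.1996
Σp_1ᵢ² = 0.17² + 0.12² + 0.06² + 0.34² + 0.27² + 0.04² = 0.0289 + 0.0144 + 0.0036 + 0.1156 + 0.0729 + 0.0016 = 0.2370
Σp_2ᵢ² = 0.23² + 0.15² + 0.17² + 0.22² + 0.21² + 0.02² = 0.0529 + 0.0225 + 0.0289 + 0.0484 + 0.0441 + 0.0004 = 0.1972
O = 0.1996 / √(0.2370 × 0.1972) = 0.1996 / 0.21619 = 0.9233

0.92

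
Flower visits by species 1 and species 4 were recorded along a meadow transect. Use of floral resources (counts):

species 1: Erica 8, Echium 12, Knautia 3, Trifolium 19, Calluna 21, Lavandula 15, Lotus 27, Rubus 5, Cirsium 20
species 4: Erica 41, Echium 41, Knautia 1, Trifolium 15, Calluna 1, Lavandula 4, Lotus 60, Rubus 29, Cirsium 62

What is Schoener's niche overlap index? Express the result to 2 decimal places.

0.64

Proportions for species 1 (n=130): 8/130=0.0615, 12/130=0.0923, 3/130=0.0231, 19/130=0.1462, 21/130=0.1615, 15/130=0.1154, 27/130=0.2077, 5/130=0.0385, 20/130=0.1538
Proportions for species 4 (n=254): 41/254=0.1614, 41/254=0.1614, 1/254=0.0039, 15/254=0.0591, 1/254=0.0039, 4/254=0.0157, 60/254=0.2362, 29/254=0.1142, 62/254=0.2441
Σ|p₁ᵢ − p₂ᵢ| = 0.0999 + 0.0691 + 0.0192 + 0.0871 + 0.1576 + 0.0997 + 0.0285 + 0.0757 + 0.0903 = 0.7271
D = 1 − ½ × 0.7271 = 1 − 0.36355 = 0.63645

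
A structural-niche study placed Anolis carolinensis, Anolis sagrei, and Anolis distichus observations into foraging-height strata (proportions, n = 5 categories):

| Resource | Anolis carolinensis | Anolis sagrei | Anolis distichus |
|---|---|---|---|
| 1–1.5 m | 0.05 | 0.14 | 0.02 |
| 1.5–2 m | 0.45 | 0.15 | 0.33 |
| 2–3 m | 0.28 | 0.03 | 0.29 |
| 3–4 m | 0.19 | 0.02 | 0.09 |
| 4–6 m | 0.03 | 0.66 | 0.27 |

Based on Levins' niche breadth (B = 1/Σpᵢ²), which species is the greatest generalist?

Anolis distichus

Σp_caroᵢ² = 0.05² + 0.45² + 0.28² + 0.19² + 0.03² = 0.0025 + 0.2025 + 0.0784 + 0.0361 + 0.0009 = 0.3204
B_caro = 1 / 0.3204 = 3.1211
Σp_sagrᵢ² = 0.14² + 0.15² + 0.03² + 0.02² + 0.66² = 0.0196 + 0.0225 + 0.0009 + 0.0004 + 0.4356 = 0.4790
B_sagr = 1 / 0.4790 = 2.0877
Σp_distᵢ² = 0.02² + 0.33² + 0.29² + 0.09² + 0.27² = 0.0004 + 0.1089 + 0.0841 + 0.0081 + 0.0729 = 0.2744
B_dist = 1 / 0.2744 = 3.6443
Highest B → broadest niche (most generalist): Anolis distichus (B = 3.64).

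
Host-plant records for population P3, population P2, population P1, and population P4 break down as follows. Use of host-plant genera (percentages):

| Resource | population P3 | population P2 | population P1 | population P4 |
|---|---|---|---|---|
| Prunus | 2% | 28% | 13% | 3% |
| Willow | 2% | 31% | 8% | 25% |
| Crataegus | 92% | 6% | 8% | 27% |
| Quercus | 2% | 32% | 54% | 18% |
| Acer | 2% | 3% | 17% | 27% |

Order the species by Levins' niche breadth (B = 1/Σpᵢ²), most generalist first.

population P4 > population P2 > population P1 > population P3

Convert percentages to proportions (divide by 100).
Σp_P3ᵢ² = 0.02² + 0.02² + 0.92² + 0.02² + 0.02² = 0.0004 + 0.0004 + 0.8464 + 0.0004 + 0.0004 = 0.8480
B_P3 = 1 / 0.8480 = 1.1792
Σp_P2ᵢ² = 0.28² + 0.31² + 0.06² + 0.32² + 0.03² = 0.0784 + 0.0961 + 0.0036 + 0.1024 + 0.0009 = 0.2814
B_P2 = 1 / 0.2814 = 3.5537
Σp_P1ᵢ² = 0.13² + 0.08² + 0.08² + 0.54² + 0.17² = 0.0169 + 0.0064 + 0.0064 + 0.2916 + 0.0289 = 0.3502
B_P1 = 1 / 0.3502 = 2.8555
Σp_P4ᵢ² = 0.03² + 0.25² + 0.27² + 0.18² + 0.27² = 0.0009 + 0.0625 + 0.0729 + 0.0324 + 0.0729 = 0.2416
B_P4 = 1 / 0.2416 = 4.1391
Ranking by B (broadest → narrowest): population P4 (4.14) > population P2 (3.55) > population P1 (2.86) > population P3 (1.18)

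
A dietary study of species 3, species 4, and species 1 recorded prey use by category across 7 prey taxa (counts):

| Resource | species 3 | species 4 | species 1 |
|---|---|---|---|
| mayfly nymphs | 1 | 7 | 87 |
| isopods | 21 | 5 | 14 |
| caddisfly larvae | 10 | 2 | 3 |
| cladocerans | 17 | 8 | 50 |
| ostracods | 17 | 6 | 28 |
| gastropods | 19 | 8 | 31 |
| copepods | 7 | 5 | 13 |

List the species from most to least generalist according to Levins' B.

Proportions for species 3 (n=92): 1/92=0.0109, 21/92=0.2283, 10/92=0.1087, 17/92=0.1848, 17/92=0.1848, 19/92=0.2065, 7/92=0.0761
Proportions for species 4 (n=41): 7/41=0.1707, 5/41=0.1220, 2/41=0.0488, 8/41=0.1951, 6/41=0.1463, 8/41=0.1951, 5/41=0.1220
Proportions for species 1 (n=226): 87/226=0.3850, 14/226=0.0619, 3/226=0.0133, 50/226=0.2212, 28/226=0.1239, 31/226=0.1372, 13/226=0.0575
Σp_3ᵢ² = 0.0109² + 0.2283² + 0.1087² + 0.1848² + 0.1848² + 0.2065² + 0.0761² = 0.000119 + 0.052121 + 0.011816 + 0.034151 + 0.034151 + 0.042642 + 0.005791 = 0.180791
B_3 = 1 / 0.180791 = 5.5312
Σp_4ᵢ² = 0.1707² + 0.1220² + 0.0488² + 0.1951² + 0.1463² + 0.1951² + 0.1220² = 0.029138 + 0.014884 + 0.002381 + 0.038064 + 0.021404 + 0.038064 + 0.014884 = 0.158819
B_4 = 1 / 0.158819 = 6.2965
Σp_1ᵢ² = 0.3850² + 0.0619² + 0.0133² + 0.2212² + 0.1239² + 0.1372² + 0.0575² = 0.148225 + 0.003832 + 0.000177 + 0.048929 + 0.015351 + 0.018824 + 0.003306 = 0.238644
B_1 = 1 / 0.238644 = 4.1903
Ranking by B (broadest → narrowest): species 4 (6.30) > species 3 (5.53) > species 1 (4.19)

species 4 > species 3 > species 1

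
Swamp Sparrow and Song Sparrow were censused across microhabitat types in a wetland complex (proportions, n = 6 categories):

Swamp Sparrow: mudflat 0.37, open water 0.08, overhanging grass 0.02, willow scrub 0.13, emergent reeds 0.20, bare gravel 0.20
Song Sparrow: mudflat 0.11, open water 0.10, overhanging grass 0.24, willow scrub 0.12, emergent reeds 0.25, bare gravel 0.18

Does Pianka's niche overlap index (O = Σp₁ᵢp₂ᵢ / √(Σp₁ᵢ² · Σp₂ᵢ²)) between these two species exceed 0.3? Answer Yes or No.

Yes

Σ p₁ᵢp₂ᵢ = 0.0407 + 0.0080 + 0.0048 + 0.0156 + 0.0500 + 0.0360 = 0.1551
Σp_1ᵢ² = 0.37² + 0.08² + 0.02² + 0.13² + 0.20² + 0.20² = 0.1369 + 0.0064 + 0.0004 + 0.0169 + 0.0400 + 0.0400 = 0.2406
Σp_2ᵢ² = 0.11² + 0.10² + 0.24² + 0.12² + 0.25² + 0.18² = 0.0121 + 0.0100 + 0.0576 + 0.0144 + 0.0625 + 0.0324 = 0.1890
O = 0.1551 / √(0.2406 × 0.1890) = 0.1551 / 0.21324 = 0.7273
O = 0.7273 > 0.3 → Yes.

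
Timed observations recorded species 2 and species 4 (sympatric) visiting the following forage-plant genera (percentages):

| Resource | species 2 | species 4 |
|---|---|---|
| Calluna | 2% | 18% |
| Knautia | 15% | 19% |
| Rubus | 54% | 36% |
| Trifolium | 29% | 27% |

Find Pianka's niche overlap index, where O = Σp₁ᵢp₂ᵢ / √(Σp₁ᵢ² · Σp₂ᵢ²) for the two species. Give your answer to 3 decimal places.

0.927

Convert percentages to proportions (divide by 100).
Σ p₁ᵢp₂ᵢ = 0.0036 + 0.0285 + 0.1944 + 0.0783 = 0.3048
Σp_1ᵢ² = 0.02² + 0.15² + 0.54² + 0.29² = 0.0004 + 0.0225 + 0.2916 + 0.0841 = 0.3986
Σp_2ᵢ² = 0.18² + 0.19² + 0.36² + 0.27² = 0.0324 + 0.0361 + 0.1296 + 0.0729 = 0.2710
O = 0.3048 / √(0.3986 × 0.2710) = 0.3048 / 0.328665 = 0.92739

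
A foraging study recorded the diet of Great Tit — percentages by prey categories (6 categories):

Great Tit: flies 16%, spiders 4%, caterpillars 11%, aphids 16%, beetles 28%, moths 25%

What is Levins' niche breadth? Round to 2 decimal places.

4.86

Convert percentages to proportions (divide by 100).
Σpᵢ² = 0.16² + 0.04² + 0.11² + 0.16² + 0.28² + 0.25² = 0.0256 + 0.0016 + 0.0121 + 0.0256 + 0.0784 + 0.0625 = 0.2058
B = 1 / 0.2058 = 4.8591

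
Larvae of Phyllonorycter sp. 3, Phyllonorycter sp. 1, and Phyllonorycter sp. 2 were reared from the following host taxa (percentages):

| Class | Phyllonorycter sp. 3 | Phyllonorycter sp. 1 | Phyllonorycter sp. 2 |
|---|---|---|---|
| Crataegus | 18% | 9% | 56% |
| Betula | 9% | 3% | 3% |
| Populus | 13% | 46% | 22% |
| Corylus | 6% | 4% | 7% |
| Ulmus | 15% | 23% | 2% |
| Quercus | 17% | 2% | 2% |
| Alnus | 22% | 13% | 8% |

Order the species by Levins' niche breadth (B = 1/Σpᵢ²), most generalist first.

Convert percentages to proportions (divide by 100).
Σp_3ᵢ² = 0.18² + 0.09² + 0.13² + 0.06² + 0.15² + 0.17² + 0.22² = 0.0324 + 0.0081 + 0.0169 + 0.0036 + 0.0225 + 0.0289 + 0.0484 = 0.1608
B_3 = 1 / 0.1608 = 6.2189
Σp_1ᵢ² = 0.09² + 0.03² + 0.46² + 0.04² + 0.23² + 0.02² + 0.13² = 0.0081 + 0.0009 + 0.2116 + 0.0016 + 0.0529 + 0.0004 + 0.0169 = 0.2924
B_1 = 1 / 0.2924 = 3.4200
Σp_2ᵢ² = 0.56² + 0.03² + 0.22² + 0.07² + 0.02² + 0.02² + 0.08² = 0.3136 + 0.0009 + 0.0484 + 0.0049 + 0.0004 + 0.0004 + 0.0064 = 0.3750
B_2 = 1 / 0.3750 = 2.6667
Ranking by B (broadest → narrowest): Phyllonorycter sp. 3 (6.22) > Phyllonorycter sp. 1 (3.42) > Phyllonorycter sp. 2 (2.67)

Phyllonorycter sp. 3 > Phyllonorycter sp. 1 > Phyllonorycter sp. 2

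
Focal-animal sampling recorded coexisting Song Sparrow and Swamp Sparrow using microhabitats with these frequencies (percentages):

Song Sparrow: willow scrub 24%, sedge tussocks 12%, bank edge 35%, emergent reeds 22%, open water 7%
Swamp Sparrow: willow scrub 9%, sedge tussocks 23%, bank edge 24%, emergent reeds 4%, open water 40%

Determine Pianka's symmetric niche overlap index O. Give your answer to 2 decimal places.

Convert percentages to proportions (divide by 100).
Σ p₁ᵢp₂ᵢ = 0.0216 + 0.0276 + 0.0840 + 0.0088 + 0.0280 = 0.1700
Σp_1ᵢ² = 0.24² + 0.12² + 0.35² + 0.22² + 0.07² = 0.0576 + 0.0144 + 0.1225 + 0.0484 + 0.0049 = 0.2478
Σp_2ᵢ² = 0.09² + 0.23² + 0.24² + 0.04² + 0.40² = 0.0081 + 0.0529 + 0.0576 + 0.0016 + 0.1600 = 0.2802
O = 0.1700 / √(0.2478 × 0.2802) = 0.1700 / 0.26350 = 0.6452

0.65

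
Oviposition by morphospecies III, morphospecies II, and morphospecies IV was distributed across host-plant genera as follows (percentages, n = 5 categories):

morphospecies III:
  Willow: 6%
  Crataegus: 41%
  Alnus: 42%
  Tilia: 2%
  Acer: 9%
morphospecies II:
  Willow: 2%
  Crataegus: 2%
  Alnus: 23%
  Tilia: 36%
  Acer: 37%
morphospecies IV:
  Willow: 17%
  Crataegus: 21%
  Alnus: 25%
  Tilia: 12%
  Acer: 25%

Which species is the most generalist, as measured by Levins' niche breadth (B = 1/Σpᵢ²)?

Convert percentages to proportions (divide by 100).
Σp_IIIᵢ² = 0.06² + 0.41² + 0.42² + 0.02² + 0.09² = 0.0036 + 0.1681 + 0.1764 + 0.0004 + 0.0081 = 0.3566
B_III = 1 / 0.3566 = 2.8043
Σp_IIᵢ² = 0.02² + 0.02² + 0.23² + 0.36² + 0.37² = 0.0004 + 0.0004 + 0.0529 + 0.1296 + 0.1369 = 0.3202
B_II = 1 / 0.3202 = 3.1230
Σp_IVᵢ² = 0.17² + 0.21² + 0.25² + 0.12² + 0.25² = 0.0289 + 0.0441 + 0.0625 + 0.0144 + 0.0625 = 0.2124
B_IV = 1 / 0.2124 = 4.7081
Highest B → broadest niche (most generalist): morphospecies IV (B = 4.71).

morphospecies IV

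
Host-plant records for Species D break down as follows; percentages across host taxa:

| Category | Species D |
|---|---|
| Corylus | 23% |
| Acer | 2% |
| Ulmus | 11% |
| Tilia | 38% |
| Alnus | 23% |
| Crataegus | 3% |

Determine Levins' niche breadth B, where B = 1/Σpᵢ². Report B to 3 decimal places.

3.794

Convert percentages to proportions (divide by 100).
Σpᵢ² = 0.23² + 0.02² + 0.11² + 0.38² + 0.23² + 0.03² = 0.0529 + 0.0004 + 0.0121 + 0.1444 + 0.0529 + 0.0009 = 0.2636
B = 1 / 0.2636 = 3.79363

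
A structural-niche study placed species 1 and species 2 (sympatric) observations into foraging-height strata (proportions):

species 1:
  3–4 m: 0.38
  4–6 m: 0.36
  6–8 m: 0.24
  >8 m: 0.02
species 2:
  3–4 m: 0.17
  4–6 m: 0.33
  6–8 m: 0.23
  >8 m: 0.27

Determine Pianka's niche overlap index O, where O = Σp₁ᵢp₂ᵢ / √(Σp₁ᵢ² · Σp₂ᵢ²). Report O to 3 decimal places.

0.825

Σ p₁ᵢp₂ᵢ = 0.0646 + 0.1188 + 0.0552 + 0.0054 = 0.2440
Σp_1ᵢ² = 0.38² + 0.36² + 0.24² + 0.02² = 0.1444 + 0.1296 + 0.0576 + 0.0004 = 0.3320
Σp_2ᵢ² = 0.17² + 0.33² + 0.23² + 0.27² = 0.0289 + 0.1089 + 0.0529 + 0.0729 = 0.2636
O = 0.2440 / √(0.3320 × 0.2636) = 0.2440 / 0.295830 = 0.82480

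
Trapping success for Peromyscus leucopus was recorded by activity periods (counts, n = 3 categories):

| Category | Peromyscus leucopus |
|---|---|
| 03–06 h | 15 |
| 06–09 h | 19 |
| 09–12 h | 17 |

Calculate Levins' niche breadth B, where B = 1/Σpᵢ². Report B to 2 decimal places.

Proportions for Peromyscus leucopus (n=51): 15/51=0.2941, 19/51=0.3725, 17/51=0.3333
Σpᵢ² = 0.2941² + 0.3725² + 0.3333² = 0.086495 + 0.138756 + 0.111089 = 0.336340
B = 1 / 0.336340 = 2.9732

2.97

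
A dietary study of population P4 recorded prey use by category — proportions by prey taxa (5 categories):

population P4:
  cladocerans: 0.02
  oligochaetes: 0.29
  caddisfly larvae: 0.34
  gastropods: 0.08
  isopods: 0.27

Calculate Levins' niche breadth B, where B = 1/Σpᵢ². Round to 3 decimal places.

3.579

Σpᵢ² = 0.02² + 0.29² + 0.34² + 0.08² + 0.27² = 0.0004 + 0.0841 + 0.1156 + 0.0064 + 0.0729 = 0.2794
B = 1 / 0.2794 = 3.57910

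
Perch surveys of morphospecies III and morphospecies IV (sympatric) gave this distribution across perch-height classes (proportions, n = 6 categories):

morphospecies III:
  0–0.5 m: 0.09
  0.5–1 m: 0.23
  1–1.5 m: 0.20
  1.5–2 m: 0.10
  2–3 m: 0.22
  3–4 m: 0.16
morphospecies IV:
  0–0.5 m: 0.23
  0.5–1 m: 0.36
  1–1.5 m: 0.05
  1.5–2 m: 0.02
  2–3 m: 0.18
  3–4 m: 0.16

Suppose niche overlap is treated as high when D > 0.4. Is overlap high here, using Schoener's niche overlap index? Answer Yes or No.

Σ|p₁ᵢ − p₂ᵢ| = 0.14 + 0.13 + 0.15 + 0.08 + 0.04 + 0.00 = 0.54
D = 1 − ½ × 0.54 = 1 − 0.270 = 0.7300
D = 0.7300 > 0.4 → Yes.

Yes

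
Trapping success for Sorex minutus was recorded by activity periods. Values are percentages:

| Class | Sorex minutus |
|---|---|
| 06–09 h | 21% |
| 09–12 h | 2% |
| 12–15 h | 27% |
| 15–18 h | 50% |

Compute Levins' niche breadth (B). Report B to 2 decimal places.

Convert percentages to proportions (divide by 100).
Σpᵢ² = 0.21² + 0.02² + 0.27² + 0.50² = 0.0441 + 0.0004 + 0.0729 + 0.2500 = 0.3674
B = 1 / 0.3674 = 2.7218

2.72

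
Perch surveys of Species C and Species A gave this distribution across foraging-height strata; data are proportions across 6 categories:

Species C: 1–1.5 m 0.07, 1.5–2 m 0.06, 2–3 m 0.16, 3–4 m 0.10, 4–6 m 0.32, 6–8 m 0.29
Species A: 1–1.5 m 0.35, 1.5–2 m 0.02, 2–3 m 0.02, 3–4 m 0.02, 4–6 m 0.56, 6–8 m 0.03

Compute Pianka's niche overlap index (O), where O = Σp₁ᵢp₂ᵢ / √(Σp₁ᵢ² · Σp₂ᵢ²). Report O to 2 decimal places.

0.69

Σ p₁ᵢp₂ᵢ = 0.0245 + 0.0012 + 0.0032 + 0.0020 + 0.1792 + 0.0087 = 0.2188
Σp_1ᵢ² = 0.07² + 0.06² + 0.16² + 0.10² + 0.32² + 0.29² = 0.0049 + 0.0036 + 0.0256 + 0.0100 + 0.1024 + 0.0841 = 0.2306
Σp_2ᵢ² = 0.35² + 0.02² + 0.02² + 0.02² + 0.56² + 0.03² = 0.1225 + 0.0004 + 0.0004 + 0.0004 + 0.3136 + 0.0009 = 0.4382
O = 0.2188 / √(0.2306 × 0.4382) = 0.2188 / 0.31788 = 0.6883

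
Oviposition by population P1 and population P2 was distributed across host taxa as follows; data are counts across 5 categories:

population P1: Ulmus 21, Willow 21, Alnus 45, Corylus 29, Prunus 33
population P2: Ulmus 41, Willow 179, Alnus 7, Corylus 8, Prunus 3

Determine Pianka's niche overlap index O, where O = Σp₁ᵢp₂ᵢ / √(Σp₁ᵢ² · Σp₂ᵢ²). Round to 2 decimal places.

0.41

Proportions for population P1 (n=149): 21/149=0.1409, 21/149=0.1409, 45/149=0.3020, 29/149=0.1946, 33/149=0.2215
Proportions for population P2 (n=238): 41/238=0.1723, 179/238=0.7521, 7/238=0.0294, 8/238=0.0336, 3/238=0.0126
Σ p₁ᵢp₂ᵢ = 0.024277 + 0.105971 + 0.008879 + 0.006539 + 0.002791 = 0.148457
Σp_1ᵢ² = 0.1409² + 0.1409² + 0.3020² + 0.1946² + 0.2215² = 0.019853 + 0.019853 + 0.091204 + 0.037869 + 0.049062 = 0.217841
Σp_2ᵢ² = 0.1723² + 0.7521² + 0.0294² + 0.0336² + 0.0126² = 0.029687 + 0.565654 + 0.000864 + 0.001129 + 0.000159 = 0.597493
O = 0.148457 / √(0.217841 × 0.597493) = 0.148457 / 0.3607748 = 0.4115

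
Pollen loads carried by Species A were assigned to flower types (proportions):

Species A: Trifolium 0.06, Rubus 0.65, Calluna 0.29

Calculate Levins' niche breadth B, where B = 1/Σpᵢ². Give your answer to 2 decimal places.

1.96

Σpᵢ² = 0.06² + 0.65² + 0.29² = 0.0036 + 0.4225 + 0.0841 = 0.5102
B = 1 / 0.5102 = 1.9600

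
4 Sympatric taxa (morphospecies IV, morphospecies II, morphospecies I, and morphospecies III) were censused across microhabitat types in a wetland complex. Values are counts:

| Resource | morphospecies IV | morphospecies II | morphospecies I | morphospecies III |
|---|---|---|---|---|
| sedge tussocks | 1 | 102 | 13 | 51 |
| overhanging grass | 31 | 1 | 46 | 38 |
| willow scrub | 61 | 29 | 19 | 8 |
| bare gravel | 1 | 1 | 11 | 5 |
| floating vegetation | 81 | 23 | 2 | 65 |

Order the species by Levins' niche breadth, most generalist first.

morphospecies III > morphospecies I > morphospecies IV > morphospecies II

Proportions for morphospecies IV (n=175): 1/175=0.0057, 31/175=0.1771, 61/175=0.3486, 1/175=0.0057, 81/175=0.4629
Proportions for morphospecies II (n=156): 102/156=0.6538, 1/156=0.0064, 29/156=0.1859, 1/156=0.0064, 23/156=0.1474
Proportions for morphospecies I (n=91): 13/91=0.1429, 46/91=0.5055, 19/91=0.2088, 11/91=0.1209, 2/91=0.0220
Proportions for morphospecies III (n=167): 51/167=0.3054, 38/167=0.2275, 8/167=0.0479, 5/167=0.0299, 65/167=0.3892
Σp_IVᵢ² = 0.0057² + 0.1771² + 0.3486² + 0.0057² + 0.4629² = 0.000032 + 0.031364 + 0.121522 + 0.000032 + 0.214276 = 0.367226
B_IV = 1 / 0.367226 = 2.7231
Σp_IIᵢ² = 0.6538² + 0.0064² + 0.1859² + 0.0064² + 0.1474² = 0.427454 + 0.000041 + 0.034559 + 0.000041 + 0.021727 = 0.483822
B_II = 1 / 0.483822 = 2.0669
Σp_Iᵢ² = 0.1429² + 0.5055² + 0.2088² + 0.1209² + 0.0220² = 0.020420 + 0.255530 + 0.043597 + 0.014617 + 0.000484 = 0.334648
B_I = 1 / 0.334648 = 2.9882
Σp_IIIᵢ² = 0.3054² + 0.2275² + 0.0479² + 0.0299² + 0.3892² = 0.093269 + 0.051756 + 0.002294 + 0.000894 + 0.151477 = 0.299690
B_III = 1 / 0.299690 = 3.3368
Ranking by B (broadest → narrowest): morphospecies III (3.34) > morphospecies I (2.99) > morphospecies IV (2.72) > morphospecies II (2.07)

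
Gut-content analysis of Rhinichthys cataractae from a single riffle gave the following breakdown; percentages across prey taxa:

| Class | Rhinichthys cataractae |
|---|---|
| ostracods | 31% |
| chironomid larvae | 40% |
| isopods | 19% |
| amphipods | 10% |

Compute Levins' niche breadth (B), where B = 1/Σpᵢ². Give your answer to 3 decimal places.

3.309

Convert percentages to proportions (divide by 100).
Σpᵢ² = 0.31² + 0.40² + 0.19² + 0.10² = 0.0961 + 0.1600 + 0.0361 + 0.0100 = 0.3022
B = 1 / 0.3022 = 3.30907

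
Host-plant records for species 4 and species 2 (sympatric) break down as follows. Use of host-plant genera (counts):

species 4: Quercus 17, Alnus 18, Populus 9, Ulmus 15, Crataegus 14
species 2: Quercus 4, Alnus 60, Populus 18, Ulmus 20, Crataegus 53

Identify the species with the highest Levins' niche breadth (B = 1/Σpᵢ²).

Proportions for species 4 (n=73): 17/73=0.2329, 18/73=0.2466, 9/73=0.1233, 15/73=0.2055, 14/73=0.1918
Proportions for species 2 (n=155): 4/155=0.0258, 60/155=0.3871, 18/155=0.1161, 20/155=0.1290, 53/155=0.3419
Σp_4ᵢ² = 0.2329² + 0.2466² + 0.1233² + 0.2055² + 0.1918² = 0.054242 + 0.060812 + 0.015203 + 0.042230 + 0.036787 = 0.209274
B_4 = 1 / 0.209274 = 4.7784
Σp_2ᵢ² = 0.0258² + 0.3871² + 0.1161² + 0.1290² + 0.3419² = 0.000666 + 0.149846 + 0.013479 + 0.016641 + 0.116896 = 0.297528
B_2 = 1 / 0.297528 = 3.3610
Highest B → broadest niche (most generalist): species 4 (B = 4.78).

species 4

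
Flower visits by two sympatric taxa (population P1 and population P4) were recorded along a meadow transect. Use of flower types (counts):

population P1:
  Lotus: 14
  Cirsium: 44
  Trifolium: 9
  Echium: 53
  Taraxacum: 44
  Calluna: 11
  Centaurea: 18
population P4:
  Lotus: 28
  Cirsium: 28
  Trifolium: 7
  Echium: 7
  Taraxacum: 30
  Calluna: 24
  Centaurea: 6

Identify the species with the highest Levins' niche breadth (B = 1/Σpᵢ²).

population P4

Proportions for population P1 (n=193): 14/193=0.0725, 44/193=0.2280, 9/193=0.0466, 53/193=0.2746, 44/193=0.2280, 11/193=0.0570, 18/193=0.0933
Proportions for population P4 (n=130): 28/130=0.2154, 28/130=0.2154, 7/130=0.0538, 7/130=0.0538, 30/130=0.2308, 24/130=0.1846, 6/130=0.0462
Σp_P1ᵢ² = 0.0725² + 0.2280² + 0.0466² + 0.2746² + 0.2280² + 0.0570² + 0.0933² = 0.005256 + 0.051984 + 0.002172 + 0.075405 + 0.051984 + 0.003249 + 0.008705 = 0.198755
B_P1 = 1 / 0.198755 = 5.0313
Σp_P4ᵢ² = 0.2154² + 0.2154² + 0.0538² + 0.0538² + 0.2308² + 0.1846² + 0.0462² = 0.046397 + 0.046397 + 0.002894 + 0.002894 + 0.053269 + 0.034077 + 0.002134 = 0.188062
B_P4 = 1 / 0.188062 = 5.3174
Highest B → broadest niche (most generalist): population P4 (B = 5.32).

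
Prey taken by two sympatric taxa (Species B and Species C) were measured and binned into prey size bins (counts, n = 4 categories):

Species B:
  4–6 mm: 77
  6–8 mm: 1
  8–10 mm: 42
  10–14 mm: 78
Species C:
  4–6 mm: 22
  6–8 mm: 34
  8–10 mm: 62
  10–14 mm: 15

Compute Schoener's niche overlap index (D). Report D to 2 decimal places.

0.50

Proportions for Species B (n=198): 77/198=0.3889, 1/198=0.0051, 42/198=0.2121, 78/198=0.3939
Proportions for Species C (n=133): 22/133=0.1654, 34/133=0.2556, 62/133=0.4662, 15/133=0.1128
Σ|p₁ᵢ − p₂ᵢ| = 0.2235 + 0.2505 + 0.2541 + 0.2811 = 1.0092
D = 1 − ½ × 1.0092 = 1 − 0.50460 = 0.49540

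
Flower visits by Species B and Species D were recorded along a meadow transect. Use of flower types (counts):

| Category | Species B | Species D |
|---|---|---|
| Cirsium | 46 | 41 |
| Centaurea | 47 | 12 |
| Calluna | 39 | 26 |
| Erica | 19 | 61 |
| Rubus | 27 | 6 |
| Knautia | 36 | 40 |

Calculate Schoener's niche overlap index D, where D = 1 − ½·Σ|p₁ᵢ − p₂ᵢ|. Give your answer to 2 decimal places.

0.71

Proportions for Species B (n=214): 46/214=0.2150, 47/214=0.2196, 39/214=0.1822, 19/214=0.0888, 27/214=0.1262, 36/214=0.1682
Proportions for Species D (n=186): 41/186=0.2204, 12/186=0.0645, 26/186=0.1398, 61/186=0.3280, 6/186=0.0323, 40/186=0.2151
Σ|p₁ᵢ − p₂ᵢ| = 0.0054 + 0.1551 + 0.0424 + 0.2392 + 0.0939 + 0.0469 = 0.5829
D = 1 − ½ × 0.5829 = 1 − 0.29145 = 0.70855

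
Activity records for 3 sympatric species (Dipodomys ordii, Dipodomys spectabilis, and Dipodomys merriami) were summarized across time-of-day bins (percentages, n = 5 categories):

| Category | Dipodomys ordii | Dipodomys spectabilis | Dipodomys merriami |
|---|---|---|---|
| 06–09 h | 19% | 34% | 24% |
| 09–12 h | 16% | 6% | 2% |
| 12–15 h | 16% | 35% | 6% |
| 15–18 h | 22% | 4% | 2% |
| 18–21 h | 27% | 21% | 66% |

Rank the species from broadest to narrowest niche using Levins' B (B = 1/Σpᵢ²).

Convert percentages to proportions (divide by 100).
Σp_ordiᵢ² = 0.19² + 0.16² + 0.16² + 0.22² + 0.27² = 0.0361 + 0.0256 + 0.0256 + 0.0484 + 0.0729 = 0.2086
B_ordi = 1 / 0.2086 = 4.7939
Σp_specᵢ² = 0.34² + 0.06² + 0.35² + 0.04² + 0.21² = 0.1156 + 0.0036 + 0.1225 + 0.0016 + 0.0441 = 0.2874
B_spec = 1 / 0.2874 = 3.4795
Σp_merrᵢ² = 0.24² + 0.02² + 0.06² + 0.02² + 0.66² = 0.0576 + 0.0004 + 0.0036 + 0.0004 + 0.4356 = 0.4976
B_merr = 1 / 0.4976 = 2.0096
Ranking by B (broadest → narrowest): Dipodomys ordii (4.79) > Dipodomys spectabilis (3.48) > Dipodomys merriami (2.01)

Dipodomys ordii > Dipodomys spectabilis > Dipodomys merriami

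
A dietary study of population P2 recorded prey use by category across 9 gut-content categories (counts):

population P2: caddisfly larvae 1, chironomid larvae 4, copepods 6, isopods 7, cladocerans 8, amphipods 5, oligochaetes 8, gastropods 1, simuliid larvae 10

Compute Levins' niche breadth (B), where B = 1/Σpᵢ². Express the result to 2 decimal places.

Proportions for population P2 (n=50): 1/50=0.0200, 4/50=0.0800, 6/50=0.1200, 7/50=0.1400, 8/50=0.1600, 5/50=0.1000, 8/50=0.1600, 1/50=0.0200, 10/50=0.2000
Σpᵢ² = 0.0200² + 0.0800² + 0.1200² + 0.1400² + 0.1600² + 0.1000² + 0.1600² + 0.0200² + 0.2000² = 0.000400 + 0.006400 + 0.014400 + 0.019600 + 0.025600 + 0.010000 + 0.025600 + 0.000400 + 0.040000 = 0.142400
B = 1 / 0.142400 = 7.0225

7.02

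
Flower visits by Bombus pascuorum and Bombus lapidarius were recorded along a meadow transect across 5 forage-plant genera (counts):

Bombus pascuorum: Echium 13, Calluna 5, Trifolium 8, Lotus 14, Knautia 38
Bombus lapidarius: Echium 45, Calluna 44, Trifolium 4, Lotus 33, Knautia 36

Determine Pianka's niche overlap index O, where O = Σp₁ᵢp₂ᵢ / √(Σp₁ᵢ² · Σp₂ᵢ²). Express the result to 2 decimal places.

0.77

Proportions for Bombus pascuorum (n=78): 13/78=0.1667, 5/78=0.0641, 8/78=0.1026, 14/78=0.1795, 38/78=0.4872
Proportions for Bombus lapidarius (n=162): 45/162=0.2778, 44/162=0.2716, 4/162=0.0247, 33/162=0.2037, 36/162=0.2222
Σ p₁ᵢp₂ᵢ = 0.046309 + 0.017410 + 0.002534 + 0.036564 + 0.108256 = 0.211073
Σp_1ᵢ² = 0.1667² + 0.0641² + 0.1026² + 0.1795² + 0.4872² = 0.027789 + 0.004109 + 0.010527 + 0.032220 + 0.237364 = 0.312009
Σp_2ᵢ² = 0.2778² + 0.2716² + 0.0247² + 0.2037² + 0.2222² = 0.077173 + 0.073767 + 0.000610 + 0.041494 + 0.049373 = 0.242417
O = 0.211073 / √(0.312009 × 0.242417) = 0.211073 / 0.2750205 = 0.7675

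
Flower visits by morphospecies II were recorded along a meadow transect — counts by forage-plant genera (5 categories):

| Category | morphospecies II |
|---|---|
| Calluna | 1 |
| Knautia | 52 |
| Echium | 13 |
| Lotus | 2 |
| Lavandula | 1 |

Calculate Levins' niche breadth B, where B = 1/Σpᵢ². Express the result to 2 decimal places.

Proportions for morphospecies II (n=69): 1/69=0.0145, 52/69=0.7536, 13/69=0.1884, 2/69=0.0290, 1/69=0.0145
Σpᵢ² = 0.0145² + 0.7536² + 0.1884² + 0.0290² + 0.0145² = 0.000210 + 0.567913 + 0.035495 + 0.000841 + 0.000210 = 0.604669
B = 1 / 0.604669 = 1.6538

1.65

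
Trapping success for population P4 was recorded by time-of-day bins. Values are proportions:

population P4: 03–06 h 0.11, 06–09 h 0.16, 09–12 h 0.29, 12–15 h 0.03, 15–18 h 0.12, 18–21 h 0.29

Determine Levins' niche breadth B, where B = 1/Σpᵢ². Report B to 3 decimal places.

Σpᵢ² = 0.11² + 0.16² + 0.29² + 0.03² + 0.12² + 0.29² = 0.0121 + 0.0256 + 0.0841 + 0.0009 + 0.0144 + 0.0841 = 0.2212
B = 1 / 0.2212 = 4.52080

4.521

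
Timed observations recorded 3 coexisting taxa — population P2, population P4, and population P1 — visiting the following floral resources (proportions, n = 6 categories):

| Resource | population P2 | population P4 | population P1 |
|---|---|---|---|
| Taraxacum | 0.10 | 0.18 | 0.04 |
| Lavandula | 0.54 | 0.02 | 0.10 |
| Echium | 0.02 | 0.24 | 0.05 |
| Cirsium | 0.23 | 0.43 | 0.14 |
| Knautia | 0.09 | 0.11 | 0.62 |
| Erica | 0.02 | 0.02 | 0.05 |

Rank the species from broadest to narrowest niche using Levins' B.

Σp_P2ᵢ² = 0.10² + 0.54² + 0.02² + 0.23² + 0.09² + 0.02² = 0.0100 + 0.2916 + 0.0004 + 0.0529 + 0.0081 + 0.0004 = 0.3634
B_P2 = 1 / 0.3634 = 2.7518
Σp_P4ᵢ² = 0.18² + 0.02² + 0.24² + 0.43² + 0.11² + 0.02² = 0.0324 + 0.0004 + 0.0576 + 0.1849 + 0.0121 + 0.0004 = 0.2878
B_P4 = 1 / 0.2878 = 3.4746
Σp_P1ᵢ² = 0.04² + 0.10² + 0.05² + 0.14² + 0.62² + 0.05² = 0.0016 + 0.0100 + 0.0025 + 0.0196 + 0.3844 + 0.0025 = 0.4206
B_P1 = 1 / 0.4206 = 2.3776
Ranking by B (broadest → narrowest): population P4 (3.47) > population P2 (2.75) > population P1 (2.38)

population P4 > population P2 > population P1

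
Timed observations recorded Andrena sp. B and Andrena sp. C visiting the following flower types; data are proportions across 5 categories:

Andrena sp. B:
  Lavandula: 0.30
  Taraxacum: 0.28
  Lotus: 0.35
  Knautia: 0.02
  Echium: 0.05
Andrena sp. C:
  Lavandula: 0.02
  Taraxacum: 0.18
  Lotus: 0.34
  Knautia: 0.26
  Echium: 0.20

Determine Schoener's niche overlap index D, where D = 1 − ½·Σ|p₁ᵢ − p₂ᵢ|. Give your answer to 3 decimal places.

Σ|p₁ᵢ − p₂ᵢ| = 0.28 + 0.10 + 0.01 + 0.24 + 0.15 = 0.78
D = 1 − ½ × 0.78 = 1 − 0.390 = 0.61000

0.610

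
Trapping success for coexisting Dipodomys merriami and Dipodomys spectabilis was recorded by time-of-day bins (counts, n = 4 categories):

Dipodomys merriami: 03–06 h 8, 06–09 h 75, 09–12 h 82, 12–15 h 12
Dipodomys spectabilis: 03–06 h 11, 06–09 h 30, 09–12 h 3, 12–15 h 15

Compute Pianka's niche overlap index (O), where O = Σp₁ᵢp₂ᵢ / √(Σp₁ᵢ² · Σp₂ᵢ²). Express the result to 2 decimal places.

Proportions for Dipodomys merriami (n=177): 8/177=0.0452, 75/177=0.4237, 82/177=0.4633, 12/177=0.0678
Proportions for Dipodomys spectabilis (n=59): 11/59=0.1864, 30/59=0.5085, 3/59=0.0508, 15/59=0.2542
Σ p₁ᵢp₂ᵢ = 0.008425 + 0.215451 + 0.023536 + 0.017235 = 0.264647
Σp_1ᵢ² = 0.0452² + 0.4237² + 0.4633² + 0.0678² = 0.002043 + 0.179522 + 0.214647 + 0.004597 = 0.400809
Σp_2ᵢ² = 0.1864² + 0.5085² + 0.0508² + 0.2542² = 0.034745 + 0.258572 + 0.002581 + 0.064618 = 0.360516
O = 0.264647 / √(0.400809 × 0.360516) = 0.264647 / 0.3801290 = 0.6962

0.70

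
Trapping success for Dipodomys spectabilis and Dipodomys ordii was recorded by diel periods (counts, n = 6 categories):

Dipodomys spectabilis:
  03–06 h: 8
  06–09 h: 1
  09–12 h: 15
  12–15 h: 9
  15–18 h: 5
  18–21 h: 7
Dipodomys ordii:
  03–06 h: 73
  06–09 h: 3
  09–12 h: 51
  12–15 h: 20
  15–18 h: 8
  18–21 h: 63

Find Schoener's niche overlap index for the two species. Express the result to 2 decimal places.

Proportions for Dipodomys spectabilis (n=45): 8/45=0.1778, 1/45=0.0222, 15/45=0.3333, 9/45=0.2000, 5/45=0.1111, 7/45=0.1556
Proportions for Dipodomys ordii (n=218): 73/218=0.3349, 3/218=0.0138, 51/218=0.2339, 20/218=0.0917, 8/218=0.0367, 63/218=0.2890
Σ|p₁ᵢ − p₂ᵢ| = 0.1571 + 0.0084 + 0.0994 + 0.1083 + 0.0744 + 0.1334 = 0.5810
D = 1 − ½ × 0.5810 = 1 − 0.29050 = 0.70950

0.71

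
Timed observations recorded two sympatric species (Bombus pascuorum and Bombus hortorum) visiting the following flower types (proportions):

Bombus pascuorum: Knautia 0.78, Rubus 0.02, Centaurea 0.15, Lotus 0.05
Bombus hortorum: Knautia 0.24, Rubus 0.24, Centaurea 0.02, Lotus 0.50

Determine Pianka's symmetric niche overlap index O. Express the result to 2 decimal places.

0.46

Σ p₁ᵢp₂ᵢ = 0.1872 + 0.0048 + 0.0030 + 0.0250 = 0.2200
Σp_1ᵢ² = 0.78² + 0.02² + 0.15² + 0.05² = 0.6084 + 0.0004 + 0.0225 + 0.0025 = 0.6338
Σp_2ᵢ² = 0.24² + 0.24² + 0.02² + 0.50² = 0.0576 + 0.0576 + 0.0004 + 0.2500 = 0.3656
O = 0.2200 / √(0.6338 × 0.3656) = 0.2200 / 0.48137 = 0.4570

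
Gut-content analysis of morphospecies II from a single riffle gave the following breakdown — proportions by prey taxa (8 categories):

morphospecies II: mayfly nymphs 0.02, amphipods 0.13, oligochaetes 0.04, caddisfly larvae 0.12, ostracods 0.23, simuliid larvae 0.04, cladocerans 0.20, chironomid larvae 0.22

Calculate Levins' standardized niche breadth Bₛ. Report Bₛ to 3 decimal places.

Σpᵢ² = 0.02² + 0.13² + 0.04² + 0.12² + 0.23² + 0.04² + 0.20² + 0.22² = 0.0004 + 0.0169 + 0.0016 + 0.0144 + 0.0529 + 0.0016 + 0.0400 + 0.0484 = 0.1762
B = 1 / 0.1762 = 5.67537
Bₛ = (B − 1)/(n − 1) = (5.67537 − 1)/(8 − 1) = 4.67537/7 = 0.66791

0.668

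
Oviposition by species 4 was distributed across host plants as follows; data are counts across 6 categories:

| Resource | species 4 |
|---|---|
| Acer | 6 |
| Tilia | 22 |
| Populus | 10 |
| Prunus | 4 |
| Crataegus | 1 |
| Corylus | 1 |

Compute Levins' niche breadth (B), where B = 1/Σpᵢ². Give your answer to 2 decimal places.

Proportions for species 4 (n=44): 6/44=0.1364, 22/44=0.5000, 10/44=0.2273, 4/44=0.0909, 1/44=0.0227, 1/44=0.0227
Σpᵢ² = 0.1364² + 0.5000² + 0.2273² + 0.0909² + 0.0227² + 0.0227² = 0.018605 + 0.250000 + 0.051665 + 0.008263 + 0.000515 + 0.000515 = 0.329563
B = 1 / 0.329563 = 3.0343

3.03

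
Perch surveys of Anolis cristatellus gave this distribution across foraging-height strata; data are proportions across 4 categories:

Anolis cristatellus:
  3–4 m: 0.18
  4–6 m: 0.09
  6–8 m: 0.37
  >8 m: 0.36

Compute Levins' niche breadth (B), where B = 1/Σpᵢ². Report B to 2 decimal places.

Σpᵢ² = 0.18² + 0.09² + 0.37² + 0.36² = 0.0324 + 0.0081 + 0.1369 + 0.1296 = 0.3070
B = 1 / 0.3070 = 3.2573

3.26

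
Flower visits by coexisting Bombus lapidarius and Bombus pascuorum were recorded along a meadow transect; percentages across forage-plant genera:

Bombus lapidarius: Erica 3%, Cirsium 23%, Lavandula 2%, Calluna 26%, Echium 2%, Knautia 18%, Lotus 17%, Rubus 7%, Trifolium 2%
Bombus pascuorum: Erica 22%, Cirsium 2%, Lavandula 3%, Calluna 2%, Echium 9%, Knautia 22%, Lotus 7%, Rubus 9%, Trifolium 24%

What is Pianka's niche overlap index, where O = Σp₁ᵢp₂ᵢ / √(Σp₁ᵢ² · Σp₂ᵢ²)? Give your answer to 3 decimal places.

Convert percentages to proportions (divide by 100).
Σ p₁ᵢp₂ᵢ = 0.0066 + 0.0046 + 0.0006 + 0.0052 + 0.0018 + 0.0396 + 0.0119 + 0.0063 + 0.0048 = 0.0814
Σp_1ᵢ² = 0.03² + 0.23² + 0.02² + 0.26² + 0.02² + 0.18² + 0.17² + 0.07² + 0.02² = 0.0009 + 0.0529 + 0.0004 + 0.0676 + 0.0004 + 0.0324 + 0.0289 + 0.0049 + 0.0004 = 0.1888
Σp_2ᵢ² = 0.22² + 0.02² + 0.03² + 0.02² + 0.09² + 0.22² + 0.07² + 0.09² + 0.24² = 0.0484 + 0.0004 + 0.0009 + 0.0004 + 0.0081 + 0.0484 + 0.0049 + 0.0081 + 0.0576 = 0.1772
O = 0.0814 / √(0.1888 × 0.1772) = 0.0814 / 0.182908 = 0.44503

0.445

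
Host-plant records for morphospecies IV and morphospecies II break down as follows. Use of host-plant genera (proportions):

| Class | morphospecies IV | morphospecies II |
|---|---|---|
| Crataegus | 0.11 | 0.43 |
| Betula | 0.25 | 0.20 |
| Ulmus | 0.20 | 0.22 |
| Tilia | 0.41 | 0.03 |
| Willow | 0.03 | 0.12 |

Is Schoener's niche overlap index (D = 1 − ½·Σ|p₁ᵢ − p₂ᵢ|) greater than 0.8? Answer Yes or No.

Σ|p₁ᵢ − p₂ᵢ| = 0.32 + 0.05 + 0.02 + 0.38 + 0.09 = 0.86
D = 1 − ½ × 0.86 = 1 − 0.430 = 0.5700
D = 0.5700 < 0.8 → No.

No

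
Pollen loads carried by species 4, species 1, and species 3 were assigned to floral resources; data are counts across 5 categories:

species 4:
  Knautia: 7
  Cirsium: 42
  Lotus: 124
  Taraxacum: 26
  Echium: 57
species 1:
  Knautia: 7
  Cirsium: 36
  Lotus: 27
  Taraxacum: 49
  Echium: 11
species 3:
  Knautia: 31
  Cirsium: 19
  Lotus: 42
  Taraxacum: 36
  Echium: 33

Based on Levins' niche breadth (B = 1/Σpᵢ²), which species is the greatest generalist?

Proportions for species 4 (n=256): 7/256=0.0273, 42/256=0.1641, 124/256=0.4844, 26/256=0.1016, 57/256=0.2227
Proportions for species 1 (n=130): 7/130=0.0538, 36/130=0.2769, 27/130=0.2077, 49/130=0.3769, 11/130=0.0846
Proportions for species 3 (n=161): 31/161=0.1925, 19/161=0.1180, 42/161=0.2609, 36/161=0.2236, 33/161=0.2050
Σp_4ᵢ² = 0.0273² + 0.1641² + 0.4844² + 0.1016² + 0.2227² = 0.000745 + 0.026929 + 0.234643 + 0.010323 + 0.049595 = 0.322235
B_4 = 1 / 0.322235 = 3.1033
Σp_1ᵢ² = 0.0538² + 0.2769² + 0.2077² + 0.3769² + 0.0846² = 0.002894 + 0.076674 + 0.043139 + 0.142054 + 0.007157 = 0.271918
B_1 = 1 / 0.271918 = 3.6776
Σp_3ᵢ² = 0.1925² + 0.1180² + 0.2609² + 0.2236² + 0.2050² = 0.037056 + 0.013924 + 0.068069 + 0.049997 + 0.042025 = 0.211071
B_3 = 1 / 0.211071 = 4.7377
Highest B → broadest niche (most generalist): species 3 (B = 4.74).

species 3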